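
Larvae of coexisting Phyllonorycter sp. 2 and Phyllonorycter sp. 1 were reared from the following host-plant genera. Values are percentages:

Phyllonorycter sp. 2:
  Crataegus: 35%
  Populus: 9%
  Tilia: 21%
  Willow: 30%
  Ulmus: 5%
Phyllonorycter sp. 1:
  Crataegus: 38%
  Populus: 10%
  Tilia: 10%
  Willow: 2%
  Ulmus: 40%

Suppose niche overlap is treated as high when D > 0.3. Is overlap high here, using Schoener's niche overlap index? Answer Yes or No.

Yes

Convert percentages to proportions (divide by 100).
Σ|p₁ᵢ − p₂ᵢ| = 0.03 + 0.01 + 0.11 + 0.28 + 0.35 = 0.78
D = 1 − ½ × 0.78 = 1 − 0.390 = 0.6100
D = 0.6100 > 0.3 → Yes.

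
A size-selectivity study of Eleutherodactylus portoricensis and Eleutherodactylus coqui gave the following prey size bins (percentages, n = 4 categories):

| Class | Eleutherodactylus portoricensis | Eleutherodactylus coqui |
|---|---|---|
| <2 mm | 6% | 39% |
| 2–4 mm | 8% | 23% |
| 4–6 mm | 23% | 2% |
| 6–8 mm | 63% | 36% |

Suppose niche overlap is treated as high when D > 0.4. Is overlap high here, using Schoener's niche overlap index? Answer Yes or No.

Yes

Convert percentages to proportions (divide by 100).
Σ|p₁ᵢ − p₂ᵢ| = 0.33 + 0.15 + 0.21 + 0.27 = 0.96
D = 1 − ½ × 0.96 = 1 − 0.480 = 0.5200
D = 0.5200 > 0.4 → Yes.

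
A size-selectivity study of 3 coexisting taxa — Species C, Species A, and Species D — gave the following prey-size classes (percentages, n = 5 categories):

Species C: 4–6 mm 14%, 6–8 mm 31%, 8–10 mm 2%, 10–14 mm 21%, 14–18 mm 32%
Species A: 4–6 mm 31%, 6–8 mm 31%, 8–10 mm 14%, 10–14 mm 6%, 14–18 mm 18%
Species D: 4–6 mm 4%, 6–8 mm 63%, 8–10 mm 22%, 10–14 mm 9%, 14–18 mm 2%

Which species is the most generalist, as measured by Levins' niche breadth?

Convert percentages to proportions (divide by 100).
Σp_Cᵢ² = 0.14² + 0.31² + 0.02² + 0.21² + 0.32² = 0.0196 + 0.0961 + 0.0004 + 0.0441 + 0.1024 = 0.2626
B_C = 1 / 0.2626 = 3.8081
Σp_Aᵢ² = 0.31² + 0.31² + 0.14² + 0.06² + 0.18² = 0.0961 + 0.0961 + 0.0196 + 0.0036 + 0.0324 = 0.2478
B_A = 1 / 0.2478 = 4.0355
Σp_Dᵢ² = 0.04² + 0.63² + 0.22² + 0.09² + 0.02² = 0.0016 + 0.3969 + 0.0484 + 0.0081 + 0.0004 = 0.4554
B_D = 1 / 0.4554 = 2.1959
Highest B → broadest niche (most generalist): Species A (B = 4.04).

Species A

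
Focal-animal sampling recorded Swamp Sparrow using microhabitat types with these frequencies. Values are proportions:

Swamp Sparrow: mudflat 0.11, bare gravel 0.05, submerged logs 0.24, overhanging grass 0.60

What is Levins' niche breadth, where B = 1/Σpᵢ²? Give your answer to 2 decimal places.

Σpᵢ² = 0.11² + 0.05² + 0.24² + 0.60² = 0.0121 + 0.0025 + 0.0576 + 0.3600 = 0.4322
B = 1 / 0.4322 = 2.3137

2.31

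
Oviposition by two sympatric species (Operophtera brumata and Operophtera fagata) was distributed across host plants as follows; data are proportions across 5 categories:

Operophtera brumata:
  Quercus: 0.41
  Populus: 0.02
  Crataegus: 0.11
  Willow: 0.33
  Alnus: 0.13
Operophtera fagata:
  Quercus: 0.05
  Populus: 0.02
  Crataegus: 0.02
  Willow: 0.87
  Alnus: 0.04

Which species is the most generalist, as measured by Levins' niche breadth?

Σp_brumᵢ² = 0.41² + 0.02² + 0.11² + 0.33² + 0.13² = 0.1681 + 0.0004 + 0.0121 + 0.1089 + 0.0169 = 0.3064
B_brum = 1 / 0.3064 = 3.2637
Σp_fagaᵢ² = 0.05² + 0.02² + 0.02² + 0.87² + 0.04² = 0.0025 + 0.0004 + 0.0004 + 0.7569 + 0.0016 = 0.7618
B_faga = 1 / 0.7618 = 1.3127
Highest B → broadest niche (most generalist): Operophtera brumata (B = 3.26).

Operophtera brumata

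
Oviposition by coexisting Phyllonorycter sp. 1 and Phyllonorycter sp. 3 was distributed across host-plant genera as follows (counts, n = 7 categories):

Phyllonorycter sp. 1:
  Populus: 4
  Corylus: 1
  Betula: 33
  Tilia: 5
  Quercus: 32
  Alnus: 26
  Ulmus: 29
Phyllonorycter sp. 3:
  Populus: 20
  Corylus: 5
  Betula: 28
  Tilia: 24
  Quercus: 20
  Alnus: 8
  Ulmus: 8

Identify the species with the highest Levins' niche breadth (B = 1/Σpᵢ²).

Phyllonorycter sp. 3

Proportions for Phyllonorycter sp. 1 (n=130): 4/130=0.0308, 1/130=0.0077, 33/130=0.2538, 5/130=0.0385, 32/130=0.2462, 26/130=0.2000, 29/130=0.2231
Proportions for Phyllonorycter sp. 3 (n=113): 20/113=0.1770, 5/113=0.0442, 28/113=0.2478, 24/113=0.2124, 20/113=0.1770, 8/113=0.0708, 8/113=0.0708
Σp_1ᵢ² = 0.0308² + 0.0077² + 0.2538² + 0.0385² + 0.2462² + 0.2000² + 0.2231² = 0.000949 + 0.000059 + 0.064414 + 0.001482 + 0.060614 + 0.040000 + 0.049774 = 0.217292
B_1 = 1 / 0.217292 = 4.6021
Σp_3ᵢ² = 0.1770² + 0.0442² + 0.2478² + 0.2124² + 0.1770² + 0.0708² + 0.0708² = 0.031329 + 0.001954 + 0.061405 + 0.045114 + 0.031329 + 0.005013 + 0.005013 = 0.181157
B_3 = 1 / 0.181157 = 5.5201
Highest B → broadest niche (most generalist): Phyllonorycter sp. 3 (B = 5.52).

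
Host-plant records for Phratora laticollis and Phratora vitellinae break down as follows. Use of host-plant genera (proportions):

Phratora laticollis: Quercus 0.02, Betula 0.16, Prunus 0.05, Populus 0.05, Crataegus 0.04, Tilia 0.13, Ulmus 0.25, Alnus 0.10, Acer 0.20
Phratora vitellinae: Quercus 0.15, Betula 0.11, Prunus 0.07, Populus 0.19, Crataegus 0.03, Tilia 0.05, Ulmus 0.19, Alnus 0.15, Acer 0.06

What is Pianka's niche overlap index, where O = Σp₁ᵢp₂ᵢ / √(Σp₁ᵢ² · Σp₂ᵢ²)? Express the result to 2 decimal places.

0.77

Σ p₁ᵢp₂ᵢ = 0.0030 + 0.0176 + 0.0035 + 0.0095 + 0.0012 + 0.0065 + 0.0475 + 0.0150 + 0.0120 = 0.1158
Σp_1ᵢ² = 0.02² + 0.16² + 0.05² + 0.05² + 0.04² + 0.13² + 0.25² + 0.10² + 0.20² = 0.0004 + 0.0256 + 0.0025 + 0.0025 + 0.0016 + 0.0169 + 0.0625 + 0.0100 + 0.0400 = 0.1620
Σp_2ᵢ² = 0.15² + 0.11² + 0.07² + 0.19² + 0.03² + 0.05² + 0.19² + 0.15² + 0.06² = 0.0225 + 0.0121 + 0.0049 + 0.0361 + 0.0009 + 0.0025 + 0.0361 + 0.0225 + 0.0036 = 0.1412
O = 0.1158 / √(0.1620 × 0.1412) = 0.1158 / 0.15124 = 0.7657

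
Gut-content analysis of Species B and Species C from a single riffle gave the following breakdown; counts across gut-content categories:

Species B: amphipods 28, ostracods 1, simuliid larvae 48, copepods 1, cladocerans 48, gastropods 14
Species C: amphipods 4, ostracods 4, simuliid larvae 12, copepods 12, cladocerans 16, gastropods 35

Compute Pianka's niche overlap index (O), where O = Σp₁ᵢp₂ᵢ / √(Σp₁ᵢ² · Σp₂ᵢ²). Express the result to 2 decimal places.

Proportions for Species B (n=140): 28/140=0.2000, 1/140=0.0071, 48/140=0.3429, 1/140=0.0071, 48/140=0.3429, 14/140=0.1000
Proportions for Species C (n=83): 4/83=0.0482, 4/83=0.0482, 12/83=0.1446, 12/83=0.1446, 16/83=0.1928, 35/83=0.4217
Σ p₁ᵢp₂ᵢ = 0.009640 + 0.000342 + 0.049583 + 0.001027 + 0.066111 + 0.042170 = 0.168873
Σp_1ᵢ² = 0.2000² + 0.0071² + 0.3429² + 0.0071² + 0.3429² + 0.1000² = 0.040000 + 0.000050 + 0.117580 + 0.000050 + 0.117580 + 0.010000 = 0.285260
Σp_2ᵢ² = 0.0482² + 0.0482² + 0.1446² + 0.1446² + 0.1928² + 0.4217² = 0.002323 + 0.002323 + 0.020909 + 0.020909 + 0.037172 + 0.177831 = 0.261467
O = 0.168873 / √(0.285260 × 0.261467) = 0.168873 / 0.2731045 = 0.6183

0.62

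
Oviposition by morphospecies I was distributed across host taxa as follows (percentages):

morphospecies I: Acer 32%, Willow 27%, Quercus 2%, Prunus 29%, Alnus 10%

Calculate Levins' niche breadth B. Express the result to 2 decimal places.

Convert percentages to proportions (divide by 100).
Σpᵢ² = 0.32² + 0.27² + 0.02² + 0.29² + 0.10² = 0.1024 + 0.0729 + 0.0004 + 0.0841 + 0.0100 = 0.2698
B = 1 / 0.2698 = 3.7064

3.71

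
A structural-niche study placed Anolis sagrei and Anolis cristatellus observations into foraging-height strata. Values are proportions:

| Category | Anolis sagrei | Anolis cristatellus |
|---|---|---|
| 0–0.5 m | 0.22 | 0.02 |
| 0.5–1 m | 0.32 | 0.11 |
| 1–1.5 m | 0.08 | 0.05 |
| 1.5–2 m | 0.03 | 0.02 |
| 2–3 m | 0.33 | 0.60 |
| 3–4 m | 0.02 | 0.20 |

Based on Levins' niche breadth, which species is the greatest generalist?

Anolis sagrei

Σp_sagrᵢ² = 0.22² + 0.32² + 0.08² + 0.03² + 0.33² + 0.02² = 0.0484 + 0.1024 + 0.0064 + 0.0009 + 0.1089 + 0.0004 = 0.2674
B_sagr = 1 / 0.2674 = 3.7397
Σp_crisᵢ² = 0.02² + 0.11² + 0.05² + 0.02² + 0.60² + 0.20² = 0.0004 + 0.0121 + 0.0025 + 0.0004 + 0.3600 + 0.0400 = 0.4154
B_cris = 1 / 0.4154 = 2.4073
Highest B → broadest niche (most generalist): Anolis sagrei (B = 3.74).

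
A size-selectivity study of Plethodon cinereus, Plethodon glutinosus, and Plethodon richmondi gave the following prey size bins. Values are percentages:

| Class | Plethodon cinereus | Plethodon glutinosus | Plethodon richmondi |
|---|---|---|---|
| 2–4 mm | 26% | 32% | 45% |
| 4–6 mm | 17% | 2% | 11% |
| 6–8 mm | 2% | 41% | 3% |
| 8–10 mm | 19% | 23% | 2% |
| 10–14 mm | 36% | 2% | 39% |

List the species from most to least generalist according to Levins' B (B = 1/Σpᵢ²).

Plethodon cinereus > Plethodon glutinosus > Plethodon richmondi

Convert percentages to proportions (divide by 100).
Σp_cineᵢ² = 0.26² + 0.17² + 0.02² + 0.19² + 0.36² = 0.0676 + 0.0289 + 0.0004 + 0.0361 + 0.1296 = 0.2626
B_cine = 1 / 0.2626 = 3.8081
Σp_glutᵢ² = 0.32² + 0.02² + 0.41² + 0.23² + 0.02² = 0.1024 + 0.0004 + 0.1681 + 0.0529 + 0.0004 = 0.3242
B_glut = 1 / 0.3242 = 3.0845
Σp_richᵢ² = 0.45² + 0.11² + 0.03² + 0.02² + 0.39² = 0.2025 + 0.0121 + 0.0009 + 0.0004 + 0.1521 = 0.3680
B_rich = 1 / 0.3680 = 2.7174
Ranking by B (broadest → narrowest): Plethodon cinereus (3.81) > Plethodon glutinosus (3.08) > Plethodon richmondi (2.72)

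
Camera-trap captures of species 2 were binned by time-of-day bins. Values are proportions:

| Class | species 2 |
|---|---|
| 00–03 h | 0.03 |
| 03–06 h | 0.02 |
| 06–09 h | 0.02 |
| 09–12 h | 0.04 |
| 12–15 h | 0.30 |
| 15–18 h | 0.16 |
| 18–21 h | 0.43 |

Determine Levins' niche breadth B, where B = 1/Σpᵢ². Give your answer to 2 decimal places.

Σpᵢ² = 0.03² + 0.02² + 0.02² + 0.04² + 0.30² + 0.16² + 0.43² = 0.0009 + 0.0004 + 0.0004 + 0.0016 + 0.0900 + 0.0256 + 0.1849 = 0.3038
B = 1 / 0.3038 = 3.2916

3.29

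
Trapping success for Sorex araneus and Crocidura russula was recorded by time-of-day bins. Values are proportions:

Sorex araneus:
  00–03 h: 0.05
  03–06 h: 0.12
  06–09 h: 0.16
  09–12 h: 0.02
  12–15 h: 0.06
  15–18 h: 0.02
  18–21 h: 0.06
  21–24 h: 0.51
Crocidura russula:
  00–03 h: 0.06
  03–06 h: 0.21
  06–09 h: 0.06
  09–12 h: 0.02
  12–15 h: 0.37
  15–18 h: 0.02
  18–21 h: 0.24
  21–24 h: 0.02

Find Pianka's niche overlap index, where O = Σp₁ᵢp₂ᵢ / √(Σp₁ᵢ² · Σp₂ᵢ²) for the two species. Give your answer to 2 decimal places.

Σ p₁ᵢp₂ᵢ = 0.0030 + 0.0252 + 0.0096 + 0.0004 + 0.0222 + 0.0004 + 0.0144 + 0.0102 = 0.0854
Σp_1ᵢ² = 0.05² + 0.12² + 0.16² + 0.02² + 0.06² + 0.02² + 0.06² + 0.51² = 0.0025 + 0.0144 + 0.0256 + 0.0004 + 0.0036 + 0.0004 + 0.0036 + 0.2601 = 0.3106
Σp_2ᵢ² = 0.06² + 0.21² + 0.06² + 0.02² + 0.37² + 0.02² + 0.24² + 0.02² = 0.0036 + 0.0441 + 0.0036 + 0.0004 + 0.1369 + 0.0004 + 0.0576 + 0.0004 = 0.2470
O = 0.0854 / √(0.3106 × 0.2470) = 0.0854 / 0.27698 = 0.3083

0.31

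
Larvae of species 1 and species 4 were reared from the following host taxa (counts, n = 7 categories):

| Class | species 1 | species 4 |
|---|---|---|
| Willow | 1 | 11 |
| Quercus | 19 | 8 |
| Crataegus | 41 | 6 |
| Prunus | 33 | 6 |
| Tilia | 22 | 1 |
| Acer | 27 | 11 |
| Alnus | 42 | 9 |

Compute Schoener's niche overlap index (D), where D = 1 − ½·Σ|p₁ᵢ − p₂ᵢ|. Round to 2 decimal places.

0.68

Proportions for species 1 (n=185): 1/185=0.0054, 19/185=0.1027, 41/185=0.2216, 33/185=0.1784, 22/185=0.1189, 27/185=0.1459, 42/185=0.2270
Proportions for species 4 (n=52): 11/52=0.2115, 8/52=0.1538, 6/52=0.1154, 6/52=0.1154, 1/52=0.0192, 11/52=0.2115, 9/52=0.1731
Σ|p₁ᵢ − p₂ᵢ| = 0.2061 + 0.0511 + 0.1062 + 0.0630 + 0.0997 + 0.0656 + 0.0539 = 0.6456
D = 1 − ½ × 0.6456 = 1 − 0.32280 = 0.67720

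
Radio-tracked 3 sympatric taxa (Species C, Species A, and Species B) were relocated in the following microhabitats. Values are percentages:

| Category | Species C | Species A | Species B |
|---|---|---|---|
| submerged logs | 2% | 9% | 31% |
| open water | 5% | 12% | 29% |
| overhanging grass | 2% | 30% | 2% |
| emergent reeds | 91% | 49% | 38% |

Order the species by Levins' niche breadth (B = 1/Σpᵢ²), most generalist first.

Convert percentages to proportions (divide by 100).
Σp_Cᵢ² = 0.02² + 0.05² + 0.02² + 0.91² = 0.0004 + 0.0025 + 0.0004 + 0.8281 = 0.8314
B_C = 1 / 0.8314 = 1.2028
Σp_Aᵢ² = 0.09² + 0.12² + 0.30² + 0.49² = 0.0081 + 0.0144 + 0.0900 + 0.2401 = 0.3526
B_A = 1 / 0.3526 = 2.8361
Σp_Bᵢ² = 0.31² + 0.29² + 0.02² + 0.38² = 0.0961 + 0.0841 + 0.0004 + 0.1444 = 0.3250
B_B = 1 / 0.3250 = 3.0769
Ranking by B (broadest → narrowest): Species B (3.08) > Species A (2.84) > Species C (1.20)

Species B > Species A > Species C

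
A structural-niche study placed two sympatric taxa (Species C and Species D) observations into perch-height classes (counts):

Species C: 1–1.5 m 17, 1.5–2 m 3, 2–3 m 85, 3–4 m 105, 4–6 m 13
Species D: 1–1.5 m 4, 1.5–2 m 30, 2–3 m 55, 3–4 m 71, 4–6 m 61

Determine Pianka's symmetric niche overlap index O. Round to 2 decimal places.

0.85

Proportions for Species C (n=223): 17/223=0.0762, 3/223=0.0135, 85/223=0.3812, 105/223=0.4709, 13/223=0.0583
Proportions for Species D (n=221): 4/221=0.0181, 30/221=0.1357, 55/221=0.2489, 71/221=0.3213, 61/221=0.2760
Σ p₁ᵢp₂ᵢ = 0.001379 + 0.001832 + 0.094881 + 0.151300 + 0.016091 = 0.265483
Σp_1ᵢ² = 0.0762² + 0.0135² + 0.3812² + 0.4709² + 0.0583² = 0.005806 + 0.000182 + 0.145313 + 0.221747 + 0.003399 = 0.376447
Σp_2ᵢ² = 0.0181² + 0.1357² + 0.2489² + 0.3213² + 0.2760² = 0.000328 + 0.018414 + 0.061951 + 0.103234 + 0.076176 = 0.260103
O = 0.265483 / √(0.376447 × 0.260103) = 0.265483 / 0.3129137 = 0.8484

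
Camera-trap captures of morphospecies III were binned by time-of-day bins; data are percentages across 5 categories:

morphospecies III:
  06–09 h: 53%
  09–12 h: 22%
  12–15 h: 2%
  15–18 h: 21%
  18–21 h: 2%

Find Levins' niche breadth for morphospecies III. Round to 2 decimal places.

2.67

Convert percentages to proportions (divide by 100).
Σpᵢ² = 0.53² + 0.22² + 0.02² + 0.21² + 0.02² = 0.2809 + 0.0484 + 0.0004 + 0.0441 + 0.0004 = 0.3742
B = 1 / 0.3742 = 2.6724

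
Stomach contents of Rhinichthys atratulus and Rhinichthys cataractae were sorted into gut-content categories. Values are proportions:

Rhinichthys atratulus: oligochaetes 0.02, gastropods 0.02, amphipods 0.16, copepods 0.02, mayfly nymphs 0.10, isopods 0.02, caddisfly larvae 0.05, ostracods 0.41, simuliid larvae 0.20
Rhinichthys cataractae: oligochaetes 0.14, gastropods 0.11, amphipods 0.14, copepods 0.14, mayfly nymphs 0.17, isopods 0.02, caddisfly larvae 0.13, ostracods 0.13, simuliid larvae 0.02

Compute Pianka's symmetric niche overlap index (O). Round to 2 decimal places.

Σ p₁ᵢp₂ᵢ = 0.0028 + 0.0022 + 0.0224 + 0.0028 + 0.0170 + 0.0004 + 0.0065 + 0.0533 + 0.0040 = 0.1114
Σp_1ᵢ² = 0.02² + 0.02² + 0.16² + 0.02² + 0.10² + 0.02² + 0.05² + 0.41² + 0.20² = 0.0004 + 0.0004 + 0.0256 + 0.0004 + 0.0100 + 0.0004 + 0.0025 + 0.1681 + 0.0400 = 0.2478
Σp_2ᵢ² = 0.14² + 0.11² + 0.14² + 0.14² + 0.17² + 0.02² + 0.13² + 0.13² + 0.02² = 0.0196 + 0.0121 + 0.0196 + 0.0196 + 0.0289 + 0.0004 + 0.0169 + 0.0169 + 0.0004 = 0.1344
O = 0.1114 / √(0.2478 × 0.1344) = 0.1114 / 0.18249 = 0.6104

0.61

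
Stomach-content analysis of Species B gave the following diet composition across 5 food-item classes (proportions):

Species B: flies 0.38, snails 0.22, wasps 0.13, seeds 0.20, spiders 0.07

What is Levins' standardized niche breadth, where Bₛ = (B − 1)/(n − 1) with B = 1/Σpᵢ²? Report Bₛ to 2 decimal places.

Σpᵢ² = 0.38² + 0.22² + 0.13² + 0.20² + 0.07² = 0.1444 + 0.0484 + 0.0169 + 0.0400 + 0.0049 = 0.2546
B = 1 / 0.2546 = 3.9277
Bₛ = (B − 1)/(n − 1) = (3.9277 − 1)/(5 − 1) = 2.9277/4 = 0.7319

0.73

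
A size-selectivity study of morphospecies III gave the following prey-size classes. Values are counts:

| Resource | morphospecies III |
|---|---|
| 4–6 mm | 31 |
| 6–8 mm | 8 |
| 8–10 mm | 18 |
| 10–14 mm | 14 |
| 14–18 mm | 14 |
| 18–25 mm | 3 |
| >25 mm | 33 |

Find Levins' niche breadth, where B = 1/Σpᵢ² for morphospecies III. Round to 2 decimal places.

5.16

Proportions for morphospecies III (n=121): 31/121=0.2562, 8/121=0.0661, 18/121=0.1488, 14/121=0.1157, 14/121=0.1157, 3/121=0.0248, 33/121=0.2727
Σpᵢ² = 0.2562² + 0.0661² + 0.1488² + 0.1157² + 0.1157² + 0.0248² + 0.2727² = 0.065638 + 0.004369 + 0.022141 + 0.013386 + 0.013386 + 0.000615 + 0.074365 = 0.193900
B = 1 / 0.193900 = 5.1573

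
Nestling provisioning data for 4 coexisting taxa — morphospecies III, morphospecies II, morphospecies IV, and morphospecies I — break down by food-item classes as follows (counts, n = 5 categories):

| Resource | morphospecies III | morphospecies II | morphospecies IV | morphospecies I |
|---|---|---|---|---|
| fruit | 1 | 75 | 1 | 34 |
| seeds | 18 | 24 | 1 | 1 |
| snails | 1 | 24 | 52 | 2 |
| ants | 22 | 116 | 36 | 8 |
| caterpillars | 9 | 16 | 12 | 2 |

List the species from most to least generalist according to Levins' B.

Proportions for morphospecies III (n=51): 1/51=0.0196, 18/51=0.3529, 1/51=0.0196, 22/51=0.4314, 9/51=0.1765
Proportions for morphospecies II (n=255): 75/255=0.2941, 24/255=0.0941, 24/255=0.0941, 116/255=0.4549, 16/255=0.0627
Proportions for morphospecies IV (n=102): 1/102=0.0098, 1/102=0.0098, 52/102=0.5098, 36/102=0.3529, 12/102=0.1176
Proportions for morphospecies I (n=47): 34/47=0.7234, 1/47=0.0213, 2/47=0.0426, 8/47=0.1702, 2/47=0.0426
Σp_IIIᵢ² = 0.0196² + 0.3529² + 0.0196² + 0.4314² + 0.1765² = 0.000384 + 0.124538 + 0.000384 + 0.186106 + 0.031152 = 0.342564
B_III = 1 / 0.342564 = 2.9192
Σp_IIᵢ² = 0.2941² + 0.0941² + 0.0941² + 0.4549² + 0.0627² = 0.086495 + 0.008855 + 0.008855 + 0.206934 + 0.003931 = 0.315070
B_II = 1 / 0.315070 = 3.1739
Σp_IVᵢ² = 0.0098² + 0.0098² + 0.5098² + 0.3529² + 0.1176² = 0.000096 + 0.000096 + 0.259896 + 0.124538 + 0.013830 = 0.398456
B_IV = 1 / 0.398456 = 2.5097
Σp_Iᵢ² = 0.7234² + 0.0213² + 0.0426² + 0.1702² + 0.0426² = 0.523308 + 0.000454 + 0.001815 + 0.028968 + 0.001815 = 0.556360
B_I = 1 / 0.556360 = 1.7974
Ranking by B (broadest → narrowest): morphospecies II (3.17) > morphospecies III (2.92) > morphospecies IV (2.51) > morphospecies I (1.80)

morphospecies II > morphospecies III > morphospecies IV > morphospecies I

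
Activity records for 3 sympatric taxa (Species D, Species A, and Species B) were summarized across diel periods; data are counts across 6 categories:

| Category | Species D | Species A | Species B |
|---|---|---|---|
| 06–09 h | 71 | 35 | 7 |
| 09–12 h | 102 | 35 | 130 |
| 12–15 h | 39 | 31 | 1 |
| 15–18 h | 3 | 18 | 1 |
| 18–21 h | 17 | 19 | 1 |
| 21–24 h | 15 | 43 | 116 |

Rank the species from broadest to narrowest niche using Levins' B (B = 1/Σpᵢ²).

Proportions for Species D (n=247): 71/247=0.2874, 102/247=0.4130, 39/247=0.1579, 3/247=0.0121, 17/247=0.0688, 15/247=0.0607
Proportions for Species A (n=181): 35/181=0.1934, 35/181=0.1934, 31/181=0.1713, 18/181=0.0994, 19/181=0.1050, 43/181=0.2376
Proportions for Species B (n=256): 7/256=0.0273, 130/256=0.5078, 1/256=0.0039, 1/256=0.0039, 1/256=0.0039, 116/256=0.4531
Σp_Dᵢ² = 0.2874² + 0.4130² + 0.1579² + 0.0121² + 0.0688² + 0.0607² = 0.082599 + 0.170569 + 0.024932 + 0.000146 + 0.004733 + 0.003684 = 0.286663
B_D = 1 / 0.286663 = 3.4884
Σp_Aᵢ² = 0.1934² + 0.1934² + 0.1713² + 0.0994² + 0.1050² + 0.2376² = 0.037404 + 0.037404 + 0.029344 + 0.009880 + 0.011025 + 0.056454 = 0.181511
B_A = 1 / 0.181511 = 5.5093
Σp_Bᵢ² = 0.0273² + 0.5078² + 0.0039² + 0.0039² + 0.0039² + 0.4531² = 0.000745 + 0.257861 + 0.000015 + 0.000015 + 0.000015 + 0.205300 = 0.463951
B_B = 1 / 0.463951 = 2.1554
Ranking by B (broadest → narrowest): Species A (5.51) > Species D (3.49) > Species B (2.16)

Species A > Species D > Species B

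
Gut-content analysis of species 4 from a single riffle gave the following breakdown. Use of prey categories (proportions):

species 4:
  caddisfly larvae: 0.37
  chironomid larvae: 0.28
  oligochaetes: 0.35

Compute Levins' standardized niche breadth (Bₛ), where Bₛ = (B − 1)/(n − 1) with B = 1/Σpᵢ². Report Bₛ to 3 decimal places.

0.980

Σpᵢ² = 0.37² + 0.28² + 0.35² = 0.1369 + 0.0784 + 0.1225 = 0.3378
B = 1 / 0.3378 = 2.96033
Bₛ = (B − 1)/(n − 1) = (2.96033 − 1)/(3 − 1) = 1.96033/2 = 0.98017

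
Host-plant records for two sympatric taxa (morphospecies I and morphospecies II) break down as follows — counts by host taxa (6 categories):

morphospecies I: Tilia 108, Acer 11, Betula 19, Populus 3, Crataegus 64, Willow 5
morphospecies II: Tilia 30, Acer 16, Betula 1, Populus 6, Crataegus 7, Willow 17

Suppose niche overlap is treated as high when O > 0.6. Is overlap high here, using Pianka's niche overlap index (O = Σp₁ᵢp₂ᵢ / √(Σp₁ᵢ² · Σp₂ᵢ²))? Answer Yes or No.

Proportions for morphospecies I (n=210): 108/210=0.5143, 11/210=0.0524, 19/210=0.0905, 3/210=0.0143, 64/210=0.3048, 5/210=0.0238
Proportions for morphospecies II (n=77): 30/77=0.3896, 16/77=0.2078, 1/77=0.0130, 6/77=0.0779, 7/77=0.0909, 17/77=0.2208
Σ p₁ᵢp₂ᵢ = 0.200371 + 0.010889 + 0.001177 + 0.001114 + 0.027706 + 0.005255 = 0.246512
Σp_1ᵢ² = 0.5143² + 0.0524² + 0.0905² + 0.0143² + 0.3048² + 0.0238² = 0.264504 + 0.002746 + 0.008190 + 0.000204 + 0.092903 + 0.000566 = 0.369113
Σp_2ᵢ² = 0.3896² + 0.2078² + 0.0130² + 0.0779² + 0.0909² + 0.2208² = 0.151788 + 0.043181 + 0.000169 + 0.006068 + 0.008263 + 0.048753 = 0.258222
O = 0.246512 / √(0.369113 × 0.258222) = 0.246512 / 0.3087282 = 0.7985
O = 0.7985 > 0.6 → Yes.

Yes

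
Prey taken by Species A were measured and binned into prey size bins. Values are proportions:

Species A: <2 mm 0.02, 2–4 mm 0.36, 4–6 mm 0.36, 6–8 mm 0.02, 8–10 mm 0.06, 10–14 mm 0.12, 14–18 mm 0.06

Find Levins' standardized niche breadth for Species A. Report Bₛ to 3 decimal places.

Σpᵢ² = 0.02² + 0.36² + 0.36² + 0.02² + 0.06² + 0.12² + 0.06² = 0.0004 + 0.1296 + 0.1296 + 0.0004 + 0.0036 + 0.0144 + 0.0036 = 0.2816
B = 1 / 0.2816 = 3.55114
Bₛ = (B − 1)/(n − 1) = (3.55114 − 1)/(7 − 1) = 2.55114/6 = 0.42519

0.425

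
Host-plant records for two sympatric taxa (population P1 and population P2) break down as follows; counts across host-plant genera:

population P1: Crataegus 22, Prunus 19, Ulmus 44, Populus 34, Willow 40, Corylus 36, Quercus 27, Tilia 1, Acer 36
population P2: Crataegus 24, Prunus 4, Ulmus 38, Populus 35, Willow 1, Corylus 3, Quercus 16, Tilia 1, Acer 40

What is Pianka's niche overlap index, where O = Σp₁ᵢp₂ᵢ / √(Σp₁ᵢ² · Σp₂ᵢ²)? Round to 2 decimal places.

0.81

Proportions for population P1 (n=259): 22/259=0.0849, 19/259=0.0734, 44/259=0.1699, 34/259=0.1313, 40/259=0.1544, 36/259=0.1390, 27/259=0.1042, 1/259=0.0039, 36/259=0.1390
Proportions for population P2 (n=162): 24/162=0.1481, 4/162=0.0247, 38/162=0.2346, 35/162=0.2160, 1/162=0.0062, 3/162=0.0185, 16/162=0.0988, 1/162=0.0062, 40/162=0.2469
Σ p₁ᵢp₂ᵢ = 0.012574 + 0.001813 + 0.039859 + 0.028361 + 0.000957 + 0.002572 + 0.010295 + 0.000024 + 0.034319 = 0.130774
Σp_1ᵢ² = 0.0849² + 0.0734² + 0.1699² + 0.1313² + 0.1544² + 0.1390² + 0.1042² + 0.0039² + 0.1390² = 0.007208 + 0.005388 + 0.028866 + 0.017240 + 0.023839 + 0.019321 + 0.010858 + 0.000015 + 0.019321 = 0.132056
Σp_2ᵢ² = 0.1481² + 0.0247² + 0.2346² + 0.2160² + 0.0062² + 0.0185² + 0.0988² + 0.0062² + 0.2469² = 0.021934 + 0.000610 + 0.055037 + 0.046656 + 0.000038 + 0.000342 + 0.009761 + 0.000038 + 0.060960 = 0.195376
O = 0.130774 / √(0.132056 × 0.195376) = 0.130774 / 0.1606256 = 0.8142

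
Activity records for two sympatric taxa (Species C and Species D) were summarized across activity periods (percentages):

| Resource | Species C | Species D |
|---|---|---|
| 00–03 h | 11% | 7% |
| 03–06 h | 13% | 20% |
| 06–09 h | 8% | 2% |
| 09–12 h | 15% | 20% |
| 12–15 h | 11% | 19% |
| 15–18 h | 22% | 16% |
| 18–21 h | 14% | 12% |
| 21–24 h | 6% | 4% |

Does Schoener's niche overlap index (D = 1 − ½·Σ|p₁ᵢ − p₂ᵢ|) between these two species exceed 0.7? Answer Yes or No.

Convert percentages to proportions (divide by 100).
Σ|p₁ᵢ − p₂ᵢ| = 0.04 + 0.07 + 0.06 + 0.05 + 0.08 + 0.06 + 0.02 + 0.02 = 0.40
D = 1 − ½ × 0.40 = 1 − 0.200 = 0.8000
D = 0.8000 > 0.7 → Yes.

Yes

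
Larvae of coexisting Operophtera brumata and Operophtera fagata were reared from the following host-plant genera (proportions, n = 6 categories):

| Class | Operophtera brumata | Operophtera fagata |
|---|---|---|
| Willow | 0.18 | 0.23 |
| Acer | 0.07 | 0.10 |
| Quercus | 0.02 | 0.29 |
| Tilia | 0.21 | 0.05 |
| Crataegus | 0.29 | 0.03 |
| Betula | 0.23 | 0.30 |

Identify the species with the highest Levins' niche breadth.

Operophtera brumata

Σp_brumᵢ² = 0.18² + 0.07² + 0.02² + 0.21² + 0.29² + 0.23² = 0.0324 + 0.0049 + 0.0004 + 0.0441 + 0.0841 + 0.0529 = 0.2188
B_brum = 1 / 0.2188 = 4.5704
Σp_fagaᵢ² = 0.23² + 0.10² + 0.29² + 0.05² + 0.03² + 0.30² = 0.0529 + 0.0100 + 0.0841 + 0.0025 + 0.0009 + 0.0900 = 0.2404
B_faga = 1 / 0.2404 = 4.1597
Highest B → broadest niche (most generalist): Operophtera brumata (B = 4.57).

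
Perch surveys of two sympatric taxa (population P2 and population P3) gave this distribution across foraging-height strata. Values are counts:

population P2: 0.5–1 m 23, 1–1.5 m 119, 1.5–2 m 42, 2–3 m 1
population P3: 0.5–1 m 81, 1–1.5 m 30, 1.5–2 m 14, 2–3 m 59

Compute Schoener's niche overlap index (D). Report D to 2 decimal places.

Proportions for population P2 (n=185): 23/185=0.1243, 119/185=0.6432, 42/185=0.2270, 1/185=0.0054
Proportions for population P3 (n=184): 81/184=0.4402, 30/184=0.1630, 14/184=0.0761, 59/184=0.3207
Σ|p₁ᵢ − p₂ᵢ| = 0.3159 + 0.4802 + 0.1509 + 0.3153 = 1.2623
D = 1 − ½ × 1.2623 = 1 − 0.63115 = 0.36885

0.37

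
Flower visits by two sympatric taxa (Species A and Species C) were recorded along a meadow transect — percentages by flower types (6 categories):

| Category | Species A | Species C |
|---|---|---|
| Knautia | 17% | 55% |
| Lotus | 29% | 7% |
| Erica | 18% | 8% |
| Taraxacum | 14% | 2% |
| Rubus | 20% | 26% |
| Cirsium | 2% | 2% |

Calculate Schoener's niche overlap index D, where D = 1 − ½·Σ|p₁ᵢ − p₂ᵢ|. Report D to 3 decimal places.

Convert percentages to proportions (divide by 100).
Σ|p₁ᵢ − p₂ᵢ| = 0.38 + 0.22 + 0.10 + 0.12 + 0.06 + 0.00 = 0.88
D = 1 − ½ × 0.88 = 1 − 0.440 = 0.56000

0.560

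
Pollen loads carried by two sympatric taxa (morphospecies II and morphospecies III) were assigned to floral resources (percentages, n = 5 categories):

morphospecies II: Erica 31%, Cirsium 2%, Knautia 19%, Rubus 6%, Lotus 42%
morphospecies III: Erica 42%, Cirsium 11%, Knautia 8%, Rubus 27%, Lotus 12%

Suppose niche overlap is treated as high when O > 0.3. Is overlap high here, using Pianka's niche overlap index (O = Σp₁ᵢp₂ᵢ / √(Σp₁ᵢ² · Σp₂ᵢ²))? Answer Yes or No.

Convert percentages to proportions (divide by 100).
Σ p₁ᵢp₂ᵢ = 0.1302 + 0.0022 + 0.0152 + 0.0162 + 0.0504 = 0.2142
Σp_1ᵢ² = 0.31² + 0.02² + 0.19² + 0.06² + 0.42² = 0.0961 + 0.0004 + 0.0361 + 0.0036 + 0.1764 = 0.3126
Σp_2ᵢ² = 0.42² + 0.11² + 0.08² + 0.27² + 0.12² = 0.1764 + 0.0121 + 0.0064 + 0.0729 + 0.0144 = 0.2822
O = 0.2142 / √(0.3126 × 0.2822) = 0.2142 / 0.29701 = 0.7212
O = 0.7212 > 0.3 → Yes.

Yes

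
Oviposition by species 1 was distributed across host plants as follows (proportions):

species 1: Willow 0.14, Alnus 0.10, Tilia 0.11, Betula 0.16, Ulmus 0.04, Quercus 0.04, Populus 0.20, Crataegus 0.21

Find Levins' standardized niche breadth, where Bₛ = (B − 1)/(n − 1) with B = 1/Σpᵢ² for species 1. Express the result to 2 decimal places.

0.78

Σpᵢ² = 0.14² + 0.10² + 0.11² + 0.16² + 0.04² + 0.04² + 0.20² + 0.21² = 0.0196 + 0.0100 + 0.0121 + 0.0256 + 0.0016 + 0.0016 + 0.0400 + 0.0441 = 0.1546
B = 1 / 0.1546 = 6.4683
Bₛ = (B − 1)/(n − 1) = (6.4683 − 1)/(8 − 1) = 5.4683/7 = 0.7812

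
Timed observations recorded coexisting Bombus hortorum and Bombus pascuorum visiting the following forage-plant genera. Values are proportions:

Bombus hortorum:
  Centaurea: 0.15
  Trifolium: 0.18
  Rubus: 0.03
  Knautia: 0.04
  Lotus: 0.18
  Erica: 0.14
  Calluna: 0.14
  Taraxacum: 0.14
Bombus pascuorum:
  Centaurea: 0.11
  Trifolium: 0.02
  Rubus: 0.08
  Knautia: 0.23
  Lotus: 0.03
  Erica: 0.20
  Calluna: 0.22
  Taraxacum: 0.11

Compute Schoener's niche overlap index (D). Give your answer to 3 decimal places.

Σ|p₁ᵢ − p₂ᵢ| = 0.04 + 0.16 + 0.05 + 0.19 + 0.15 + 0.06 + 0.08 + 0.03 = 0.76
D = 1 − ½ × 0.76 = 1 − 0.380 = 0.62000

0.620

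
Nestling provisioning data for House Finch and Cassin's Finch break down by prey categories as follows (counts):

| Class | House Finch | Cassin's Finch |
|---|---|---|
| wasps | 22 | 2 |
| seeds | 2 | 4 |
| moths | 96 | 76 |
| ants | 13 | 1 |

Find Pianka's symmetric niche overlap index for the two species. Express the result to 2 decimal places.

Proportions for House Finch (n=133): 22/133=0.1654, 2/133=0.0150, 96/133=0.7218, 13/133=0.0977
Proportions for Cassin's Finch (n=83): 2/83=0.0241, 4/83=0.0482, 76/83=0.9157, 1/83=0.0120
Σ p₁ᵢp₂ᵢ = 0.003986 + 0.000723 + 0.660952 + 0.001172 = 0.666833
Σp_1ᵢ² = 0.1654² + 0.0150² + 0.7218² + 0.0977² = 0.027357 + 0.000225 + 0.520995 + 0.009545 = 0.558122
Σp_2ᵢ² = 0.0241² + 0.0482² + 0.9157² + 0.0120² = 0.000581 + 0.002323 + 0.838506 + 0.000144 = 0.841554
O = 0.666833 / √(0.558122 × 0.841554) = 0.666833 / 0.6853392 = 0.9730

0.97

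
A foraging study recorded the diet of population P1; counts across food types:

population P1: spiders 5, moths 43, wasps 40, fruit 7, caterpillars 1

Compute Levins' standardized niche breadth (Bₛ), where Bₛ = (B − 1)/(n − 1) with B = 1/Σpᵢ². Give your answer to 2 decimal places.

Proportions for population P1 (n=96): 5/96=0.0521, 43/96=0.4479, 40/96=0.4167, 7/96=0.0729, 1/96=0.0104
Σpᵢ² = 0.0521² + 0.4479² + 0.4167² + 0.0729² + 0.0104² = 0.002714 + 0.200614 + 0.173639 + 0.005314 + 0.000108 = 0.382389
B = 1 / 0.382389 = 2.6151
Bₛ = (B − 1)/(n − 1) = (2.6151 − 1)/(5 − 1) = 1.6151/4 = 0.4038

0.40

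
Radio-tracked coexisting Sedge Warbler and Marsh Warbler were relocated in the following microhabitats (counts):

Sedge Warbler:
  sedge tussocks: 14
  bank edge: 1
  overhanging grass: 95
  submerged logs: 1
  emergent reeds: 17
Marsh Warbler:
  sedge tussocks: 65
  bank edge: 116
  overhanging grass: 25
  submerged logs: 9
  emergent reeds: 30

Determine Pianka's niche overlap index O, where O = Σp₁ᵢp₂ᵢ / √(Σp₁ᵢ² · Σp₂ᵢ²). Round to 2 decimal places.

Proportions for Sedge Warbler (n=128): 14/128=0.1094, 1/128=0.0078, 95/128=0.7422, 1/128=0.0078, 17/128=0.1328
Proportions for Marsh Warbler (n=245): 65/245=0.2653, 116/245=0.4735, 25/245=0.1020, 9/245=0.0367, 30/245=0.1224
Σ p₁ᵢp₂ᵢ = 0.029024 + 0.003693 + 0.075704 + 0.000286 + 0.016255 = 0.124962
Σp_1ᵢ² = 0.1094² + 0.0078² + 0.7422² + 0.0078² + 0.1328² = 0.011968 + 0.000061 + 0.550861 + 0.000061 + 0.017636 = 0.580587
Σp_2ᵢ² = 0.2653² + 0.4735² + 0.1020² + 0.0367² + 0.1224² = 0.070384 + 0.224202 + 0.010404 + 0.001347 + 0.014982 = 0.321319
O = 0.124962 / √(0.580587 × 0.321319) = 0.124962 / 0.4319186 = 0.2893

0.29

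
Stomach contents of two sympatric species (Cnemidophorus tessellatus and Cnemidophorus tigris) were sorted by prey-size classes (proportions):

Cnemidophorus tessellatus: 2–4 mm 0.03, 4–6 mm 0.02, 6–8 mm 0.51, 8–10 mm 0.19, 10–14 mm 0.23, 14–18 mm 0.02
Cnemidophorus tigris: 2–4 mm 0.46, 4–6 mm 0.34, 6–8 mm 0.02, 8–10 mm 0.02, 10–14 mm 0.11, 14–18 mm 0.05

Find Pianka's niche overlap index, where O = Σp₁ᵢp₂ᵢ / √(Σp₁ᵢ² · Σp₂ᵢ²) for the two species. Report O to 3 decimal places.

Σ p₁ᵢp₂ᵢ = 0.0138 + 0.0068 + 0.0102 + 0.0038 + 0.0253 + 0.0010 = 0.0609
Σp_1ᵢ² = 0.03² + 0.02² + 0.51² + 0.19² + 0.23² + 0.02² = 0.0009 + 0.0004 + 0.2601 + 0.0361 + 0.0529 + 0.0004 = 0.3508
Σp_2ᵢ² = 0.46² + 0.34² + 0.02² + 0.02² + 0.11² + 0.05² = 0.2116 + 0.1156 + 0.0004 + 0.0004 + 0.0121 + 0.0025 = 0.3426
O = 0.0609 / √(0.3508 × 0.3426) = 0.0609 / 0.346676 = 0.17567

0.176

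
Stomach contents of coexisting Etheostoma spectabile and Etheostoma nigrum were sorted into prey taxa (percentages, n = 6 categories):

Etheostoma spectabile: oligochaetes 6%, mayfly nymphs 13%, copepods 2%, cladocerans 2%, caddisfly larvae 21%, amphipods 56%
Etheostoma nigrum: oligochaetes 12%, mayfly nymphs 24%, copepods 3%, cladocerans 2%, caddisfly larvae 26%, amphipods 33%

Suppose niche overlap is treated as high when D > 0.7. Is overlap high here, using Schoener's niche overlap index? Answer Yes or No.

Yes

Convert percentages to proportions (divide by 100).
Σ|p₁ᵢ − p₂ᵢ| = 0.06 + 0.11 + 0.01 + 0.00 + 0.05 + 0.23 = 0.46
D = 1 − ½ × 0.46 = 1 − 0.230 = 0.7700
D = 0.7700 > 0.7 → Yes.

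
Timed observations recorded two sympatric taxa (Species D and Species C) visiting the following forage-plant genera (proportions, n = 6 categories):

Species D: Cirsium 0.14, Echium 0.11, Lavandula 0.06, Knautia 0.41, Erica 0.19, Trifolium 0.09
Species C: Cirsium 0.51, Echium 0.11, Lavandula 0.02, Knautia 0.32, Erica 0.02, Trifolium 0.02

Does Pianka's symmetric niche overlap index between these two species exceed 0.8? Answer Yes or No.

No

Σ p₁ᵢp₂ᵢ = 0.0714 + 0.0121 + 0.0012 + 0.1312 + 0.0038 + 0.0018 = 0.2215
Σp_1ᵢ² = 0.14² + 0.11² + 0.06² + 0.41² + 0.19² + 0.09² = 0.0196 + 0.0121 + 0.0036 + 0.1681 + 0.0361 + 0.0081 = 0.2476
Σp_2ᵢ² = 0.51² + 0.11² + 0.02² + 0.32² + 0.02² + 0.02² = 0.2601 + 0.0121 + 0.0004 + 0.1024 + 0.0004 + 0.0004 = 0.3758
O = 0.2215 / √(0.2476 × 0.3758) = 0.2215 / 0.30504 = 0.7261
O = 0.7261 < 0.8 → No.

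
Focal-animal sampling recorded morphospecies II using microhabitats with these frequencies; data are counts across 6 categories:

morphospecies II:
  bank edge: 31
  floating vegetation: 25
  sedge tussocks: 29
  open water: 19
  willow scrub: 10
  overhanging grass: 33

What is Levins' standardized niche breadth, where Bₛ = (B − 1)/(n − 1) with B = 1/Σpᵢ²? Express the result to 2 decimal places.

0.89

Proportions for morphospecies II (n=147): 31/147=0.2109, 25/147=0.1701, 29/147=0.1973, 19/147=0.1293, 10/147=0.0680, 33/147=0.2245
Σpᵢ² = 0.2109² + 0.1701² + 0.1973² + 0.1293² + 0.0680² + 0.2245² = 0.044479 + 0.028934 + 0.038927 + 0.016718 + 0.004624 + 0.050400 = 0.184082
B = 1 / 0.184082 = 5.4324
Bₛ = (B − 1)/(n − 1) = (5.4324 − 1)/(6 − 1) = 4.4324/5 = 0.8865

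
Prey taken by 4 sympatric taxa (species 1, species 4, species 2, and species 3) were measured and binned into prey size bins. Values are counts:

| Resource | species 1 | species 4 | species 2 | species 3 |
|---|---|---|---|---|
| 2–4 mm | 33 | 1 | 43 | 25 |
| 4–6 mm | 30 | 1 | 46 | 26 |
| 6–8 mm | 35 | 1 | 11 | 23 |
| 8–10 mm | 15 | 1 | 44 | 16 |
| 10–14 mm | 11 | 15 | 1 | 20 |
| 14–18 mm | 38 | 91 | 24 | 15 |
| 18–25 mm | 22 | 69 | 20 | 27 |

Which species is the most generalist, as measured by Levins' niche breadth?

species 3

Proportions for species 1 (n=184): 33/184=0.1793, 30/184=0.1630, 35/184=0.1902, 15/184=0.0815, 11/184=0.0598, 38/184=0.2065, 22/184=0.1196
Proportions for species 4 (n=179): 1/179=0.0056, 1/179=0.0056, 1/179=0.0056, 1/179=0.0056, 15/179=0.0838, 91/179=0.5084, 69/179=0.3855
Proportions for species 2 (n=189): 43/189=0.2275, 46/189=0.2434, 11/189=0.0582, 44/189=0.2328, 1/189=0.0053, 24/189=0.1270, 20/189=0.1058
Proportions for species 3 (n=152): 25/152=0.1645, 26/152=0.1711, 23/152=0.1513, 16/152=0.1053, 20/152=0.1316, 15/152=0.0987, 27/152=0.1776
Σp_1ᵢ² = 0.1793² + 0.1630² + 0.1902² + 0.0815² + 0.0598² + 0.2065² + 0.1196² = 0.032148 + 0.026569 + 0.036176 + 0.006642 + 0.003576 + 0.042642 + 0.014304 = 0.162057
B_1 = 1 / 0.162057 = 6.1707
Σp_4ᵢ² = 0.0056² + 0.0056² + 0.0056² + 0.0056² + 0.0838² + 0.5084² + 0.3855² = 0.000031 + 0.000031 + 0.000031 + 0.000031 + 0.007022 + 0.258471 + 0.148610 = 0.414227
B_4 = 1 / 0.414227 = 2.4141
Σp_2ᵢ² = 0.2275² + 0.2434² + 0.0582² + 0.2328² + 0.0053² + 0.1270² + 0.1058² = 0.051756 + 0.059244 + 0.003387 + 0.054196 + 0.000028 + 0.016129 + 0.011194 = 0.195934
B_2 = 1 / 0.195934 = 5.1038
Σp_3ᵢ² = 0.1645² + 0.1711² + 0.1513² + 0.1053² + 0.1316² + 0.0987² + 0.1776² = 0.027060 + 0.029275 + 0.022892 + 0.011088 + 0.017319 + 0.009742 + 0.031542 = 0.148918
B_3 = 1 / 0.148918 = 6.7151
Highest B → broadest niche (most generalist): species 3 (B = 6.72).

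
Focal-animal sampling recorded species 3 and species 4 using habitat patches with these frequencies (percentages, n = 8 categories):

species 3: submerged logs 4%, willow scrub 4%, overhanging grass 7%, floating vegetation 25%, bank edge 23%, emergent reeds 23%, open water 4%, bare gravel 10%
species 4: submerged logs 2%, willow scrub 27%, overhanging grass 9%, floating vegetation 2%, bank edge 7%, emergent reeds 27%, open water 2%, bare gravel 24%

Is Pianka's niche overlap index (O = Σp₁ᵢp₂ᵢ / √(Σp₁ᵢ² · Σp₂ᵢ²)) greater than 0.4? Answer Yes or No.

Convert percentages to proportions (divide by 100).
Σ p₁ᵢp₂ᵢ = 0.0008 + 0.0108 + 0.0063 + 0.0050 + 0.0161 + 0.0621 + 0.0008 + 0.0240 = 0.1259
Σp_1ᵢ² = 0.04² + 0.04² + 0.07² + 0.25² + 0.23² + 0.23² + 0.04² + 0.10² = 0.0016 + 0.0016 + 0.0049 + 0.0625 + 0.0529 + 0.0529 + 0.0016 + 0.0100 = 0.1880
Σp_2ᵢ² = 0.02² + 0.27² + 0.09² + 0.02² + 0.07² + 0.27² + 0.02² + 0.24² = 0.0004 + 0.0729 + 0.0081 + 0.0004 + 0.0049 + 0.0729 + 0.0004 + 0.0576 = 0.2176
O = 0.1259 / √(0.1880 × 0.2176) = 0.1259 / 0.20226 = 0.6225
O = 0.6225 > 0.4 → Yes.

Yes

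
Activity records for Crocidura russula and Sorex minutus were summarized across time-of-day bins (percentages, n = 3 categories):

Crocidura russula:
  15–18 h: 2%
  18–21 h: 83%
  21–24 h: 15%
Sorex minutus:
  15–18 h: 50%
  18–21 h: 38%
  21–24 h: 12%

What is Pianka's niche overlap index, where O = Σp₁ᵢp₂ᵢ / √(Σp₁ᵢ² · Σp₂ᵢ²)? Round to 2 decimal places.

0.64

Convert percentages to proportions (divide by 100).
Σ p₁ᵢp₂ᵢ = 0.0100 + 0.3154 + 0.0180 = 0.3434
Σp_1ᵢ² = 0.02² + 0.83² + 0.15² = 0.0004 + 0.6889 + 0.0225 = 0.7118
Σp_2ᵢ² = 0.50² + 0.38² + 0.12² = 0.2500 + 0.1444 + 0.0144 = 0.4088
O = 0.3434 / √(0.7118 × 0.4088) = 0.3434 / 0.53943 = 0.6366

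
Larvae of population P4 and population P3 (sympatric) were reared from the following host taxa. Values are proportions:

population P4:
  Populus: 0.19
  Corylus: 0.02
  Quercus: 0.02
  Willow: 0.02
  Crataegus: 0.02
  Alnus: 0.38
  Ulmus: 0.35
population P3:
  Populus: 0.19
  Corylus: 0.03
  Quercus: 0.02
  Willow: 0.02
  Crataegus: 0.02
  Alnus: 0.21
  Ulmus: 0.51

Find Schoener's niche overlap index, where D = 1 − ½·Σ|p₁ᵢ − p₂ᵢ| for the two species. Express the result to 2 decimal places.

Σ|p₁ᵢ − p₂ᵢ| = 0.00 + 0.01 + 0.00 + 0.00 + 0.00 + 0.17 + 0.16 = 0.34
D = 1 − ½ × 0.34 = 1 − 0.170 = 0.8300

0.83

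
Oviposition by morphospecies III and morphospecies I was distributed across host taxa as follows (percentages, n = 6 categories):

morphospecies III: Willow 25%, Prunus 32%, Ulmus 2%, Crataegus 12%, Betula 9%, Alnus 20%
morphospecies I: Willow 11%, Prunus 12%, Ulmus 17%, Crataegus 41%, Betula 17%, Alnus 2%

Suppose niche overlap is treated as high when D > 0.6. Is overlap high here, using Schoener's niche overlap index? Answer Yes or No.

Convert percentages to proportions (divide by 100).
Σ|p₁ᵢ − p₂ᵢ| = 0.14 + 0.20 + 0.15 + 0.29 + 0.08 + 0.18 = 1.04
D = 1 − ½ × 1.04 = 1 − 0.520 = 0.4800
D = 0.4800 < 0.6 → No.

No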